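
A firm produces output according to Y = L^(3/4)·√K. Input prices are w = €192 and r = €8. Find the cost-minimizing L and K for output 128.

L* = 16, K* = 256

Cost minimization requires the marginal rate of technical substitution to equal the input-price ratio: MP_L/MP_K = w/r.
Here MP_L/MP_K = (3/4)·(K/L)/(1/2) = 1.5·(K/L). Setting this equal to 192/8 = 24 gives K = 16L.
Substituting into Y = 128: L^(3/4)·(16L)^(1/2) = 128.
Solving, L = 16 and K = 256.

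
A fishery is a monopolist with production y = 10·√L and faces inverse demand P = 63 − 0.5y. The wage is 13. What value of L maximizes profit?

L* = 25

Marginal revenue from the inverse demand is MR = 63 − y.
The marginal product is MP_L = 5·L^(-1/2).
A monopolist hires until marginal revenue product equals the wage: MR·MP_L = w.
At L, y = 10·√L. Substituting and solving: (63 − 10·√L)·5·L^(-1/2) = 13 gives L = 25.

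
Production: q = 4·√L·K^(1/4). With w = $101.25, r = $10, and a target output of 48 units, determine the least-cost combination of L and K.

L* = 16, K* = 81

Cost minimization requires the marginal rate of technical substitution to equal the input-price ratio: MP_L/MP_K = w/r.
Here MP_L/MP_K = (1/2)·(K/L)/(1/4) = 2·(K/L). Setting this equal to 101.25/10 = 10.125 gives K = 5.0625L.
Substituting into q = 48: 4·L^(1/2)·(5.0625L)^(1/4) = 48.
Solving, L = 16 and K = 81.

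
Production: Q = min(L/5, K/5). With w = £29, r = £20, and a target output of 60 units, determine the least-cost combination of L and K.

L* = 300, K* = 300

With a fixed-proportions technology, the cost-minimizing bundle uses no slack in either input: L/5 = K/5 = Q.
So L = 5·60 = 300 and K = 5·60 = 300.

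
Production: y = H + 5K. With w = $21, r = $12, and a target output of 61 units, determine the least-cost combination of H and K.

H* = 0, K* = 12.2

The inputs are perfect substitutes, so the firm uses whichever has the lower cost per unit of output.
Cost per unit of output via H is 21; via K it is 2.4. K is cheaper.
Producing y = 61 with K alone: H = 0, K = 12.2.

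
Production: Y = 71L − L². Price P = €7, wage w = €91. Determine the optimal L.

The marginal product of L is MP_L = 71 − 2L.
A price-taking firm hires until the value of the marginal product equals the wage: P·MP_L = w, so 7·(71 − 2L) = 91.
Then 71 − 2L = 13, giving L = 29.

L* = 29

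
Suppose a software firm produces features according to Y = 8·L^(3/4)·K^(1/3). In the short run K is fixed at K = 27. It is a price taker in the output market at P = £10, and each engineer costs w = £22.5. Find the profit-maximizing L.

With K = 27, MP_L = (3/4)·8·L^(-1/4)·27^(1/3) = 18·L^(-1/4).
Profit maximization for a price taker requires P·MP_L = w: 10·18·L^(-1/4) = 22.5.
So L^(-1/4) = 0.125, which gives L = 4096.

L* = 4096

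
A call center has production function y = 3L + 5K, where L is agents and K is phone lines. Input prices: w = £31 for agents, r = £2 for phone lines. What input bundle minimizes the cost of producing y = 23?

L* = 0, K* = 4.6

The inputs are perfect substitutes, so the firm uses whichever has the lower cost per unit of output.
Cost per unit of output via L is w/3 = 31/3; via K it is r/5 = 0.4. K is cheaper.
Producing y = 23 with K alone: L = 0, K = 4.6.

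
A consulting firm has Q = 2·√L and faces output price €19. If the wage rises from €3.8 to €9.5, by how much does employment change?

ΔL = -21

From P·MP_L = w with MP_L = L^(-1/2), the labor demand is L(w) = (19/w)^(2).
At w = 3.8: L = 25. At w = 9.5: L = 4.
ΔL = 4 − 25 = -21.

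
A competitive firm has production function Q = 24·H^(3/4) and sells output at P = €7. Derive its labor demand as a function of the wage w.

H(w) = (126/w)^(4)

MP_H = (3/4)·24·H^(-1/4) = 18·H^(-1/4).
Setting P·MP_H = w: 126·H^(-1/4) = w.
Solving for H: H^(-1/4) = w/126, so H = (126/w)^(4).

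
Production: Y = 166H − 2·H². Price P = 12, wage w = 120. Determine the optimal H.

H* = 39

The marginal product of H is MP_H = 166 − 4H.
A price-taking firm hires until the value of the marginal product equals the wage: P·MP_H = w, so 12·(166 − 4H) = 120.
Then 166 − 4H = 10, giving H = 39.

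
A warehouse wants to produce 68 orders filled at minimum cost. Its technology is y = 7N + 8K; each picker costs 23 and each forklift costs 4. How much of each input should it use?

The inputs are perfect substitutes, so the firm uses whichever has the lower cost per unit of output.
Cost per unit of output via N is w/7 = 23/7; via K it is r/8 = 0.5. K is cheaper.
Producing y = 68 with K alone: N = 0, K = 8.5.

N* = 0, K* = 8.5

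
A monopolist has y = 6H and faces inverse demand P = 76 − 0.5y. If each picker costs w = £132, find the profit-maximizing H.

H* = 9

Marginal revenue from the inverse demand is MR = 76 − y.
The marginal product is MP_H = 6.
A monopolist hires until marginal revenue product equals the wage: MR·MP_H = w.
(76 − 6H)·6 = 132, so H = 9.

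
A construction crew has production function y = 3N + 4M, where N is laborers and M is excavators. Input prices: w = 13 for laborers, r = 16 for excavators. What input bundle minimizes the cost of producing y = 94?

The inputs are perfect substitutes, so the firm uses whichever has the lower cost per unit of output.
Cost per unit of output via N is w/3 = 13/3; via M it is r/4 = 4. M is cheaper.
Producing y = 94 with M alone: N = 0, M = 23.5.

N* = 0, M* = 23.5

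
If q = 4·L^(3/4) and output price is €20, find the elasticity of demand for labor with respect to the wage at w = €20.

ε = -4

MP_L = (3/4)·4·L^(-1/4), so P·MP_L = w gives 60·L^(-1/4) = w.
Solving, L(w) = (60/w)^(4). This is a constant-elasticity form: L ∝ w^(−4), so ε = −4.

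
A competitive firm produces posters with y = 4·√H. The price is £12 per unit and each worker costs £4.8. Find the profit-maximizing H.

H* = 25

MP_H = (1/2)·4·H^(-1/2) = 2·H^(-1/2).
Profit maximization for a price taker requires P·MP_H = w: 12·2·H^(-1/2) = 4.8.
So H^(-1/2) = 0.2, which gives H = 25.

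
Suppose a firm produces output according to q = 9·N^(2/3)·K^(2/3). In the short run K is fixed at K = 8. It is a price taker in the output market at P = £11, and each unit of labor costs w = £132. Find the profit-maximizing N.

With K = 8, MP_N = (2/3)·9·N^(-1/3)·8^(2/3) = 24·N^(-1/3).
Profit maximization for a price taker requires P·MP_N = w: 11·24·N^(-1/3) = 132.
So N^(-1/3) = 0.5, which gives N = 8.

N* = 8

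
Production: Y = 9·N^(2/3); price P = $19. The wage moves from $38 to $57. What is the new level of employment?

N* = 8

From P·MP_N = w with MP_N = 6·N^(-1/3), the labor demand is N(w) = (114/w)^(3).
At w = 38: N = 27. At w = 57: N = 8.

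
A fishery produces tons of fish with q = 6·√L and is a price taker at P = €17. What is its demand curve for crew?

MP_L = (1/2)·6·L^(-1/2) = 3·L^(-1/2).
Setting P·MP_L = w: 51·L^(-1/2) = w.
Solving for L: L^(-1/2) = w/51, so L = (51/w)^(2).

L(w) = 2601/w²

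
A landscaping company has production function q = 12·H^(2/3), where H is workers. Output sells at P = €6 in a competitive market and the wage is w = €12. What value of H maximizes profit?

H* = 64

MP_H = (2/3)·12·H^(-1/3) = 8·H^(-1/3).
Profit maximization for a price taker requires P·MP_H = w: 6·8·H^(-1/3) = 12.
So H^(-1/3) = 0.25, which gives H = 64.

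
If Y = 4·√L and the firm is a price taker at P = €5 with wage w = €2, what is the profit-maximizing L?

L* = 25

MP_L = (1/2)·4·L^(-1/2) = 2·L^(-1/2).
Profit maximization for a price taker requires P·MP_L = w: 5·2·L^(-1/2) = 2.
So L^(-1/2) = 0.2, which gives L = 25.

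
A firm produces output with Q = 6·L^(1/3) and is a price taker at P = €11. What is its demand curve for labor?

MP_L = (1/3)·6·L^(-2/3) = 2·L^(-2/3).
Setting P·MP_L = w: 22·L^(-2/3) = w.
Solving for L: L^(-2/3) = w/22, so L = (22/w)^(3/2).

L(w) = (22/w)^(3/2)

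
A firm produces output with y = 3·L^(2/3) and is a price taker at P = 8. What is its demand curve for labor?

L(w) = 4096/w³

MP_L = (2/3)·3·L^(-1/3) = 2·L^(-1/3).
Setting P·MP_L = w: 16·L^(-1/3) = w.
Solving for L: L^(-1/3) = w/16, so L = (16/w)^(3).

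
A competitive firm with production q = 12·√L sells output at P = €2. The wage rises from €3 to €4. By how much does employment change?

ΔL = -7

From P·MP_L = w with MP_L = 6·L^(-1/2), the labor demand is L(w) = (12/w)^(2).
At w = 3: L = 16. At w = 4: L = 9.
ΔL = 9 − 16 = -7.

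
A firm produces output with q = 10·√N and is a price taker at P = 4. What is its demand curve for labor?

MP_N = (1/2)·10·N^(-1/2) = 5·N^(-1/2).
Setting P·MP_N = w: 20·N^(-1/2) = w.
Solving for N: N^(-1/2) = w/20, so N = (20/w)^(2).

N(w) = 400/w²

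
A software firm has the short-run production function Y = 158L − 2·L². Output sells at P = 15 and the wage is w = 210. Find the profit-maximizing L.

L* = 36

The marginal product of L is MP_L = 158 − 4L.
A price-taking firm hires until the value of the marginal product equals the wage: P·MP_L = w, so 15·(158 − 4L) = 210.
Then 158 − 4L = 14, giving L = 36.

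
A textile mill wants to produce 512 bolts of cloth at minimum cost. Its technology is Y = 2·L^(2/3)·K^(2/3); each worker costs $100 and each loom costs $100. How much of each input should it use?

Cost minimization requires the marginal rate of technical substitution to equal the input-price ratio: MP_L/MP_K = w/r.
Here MP_L/MP_K = (2/3)·(K/L)/(2/3) = (K/L). Setting this equal to 100/100 = 1 gives K = L.
Substituting into Y = 512: 2·L^(2/3)·(L)^(2/3) = 512.
Solving, L = 64 and K = 64.

L* = 64, K* = 64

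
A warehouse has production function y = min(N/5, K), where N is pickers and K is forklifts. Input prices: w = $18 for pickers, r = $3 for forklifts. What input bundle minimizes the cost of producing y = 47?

With a fixed-proportions technology, the cost-minimizing bundle uses no slack in either input: N/5 = K = y.
So N = 5·47 = 235 and K = 47.

N* = 235, K* = 47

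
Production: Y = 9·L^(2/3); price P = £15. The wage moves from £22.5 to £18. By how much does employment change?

From P·MP_L = w with MP_L = 6·L^(-1/3), the labor demand is L(w) = (90/w)^(3).
At w = 22.5: L = 64. At w = 18: L = 125.
ΔL = 125 − 64 = 61.

ΔL = 61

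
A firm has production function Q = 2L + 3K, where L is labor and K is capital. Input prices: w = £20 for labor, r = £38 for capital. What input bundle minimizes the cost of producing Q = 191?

L* = 95.5, K* = 0

The inputs are perfect substitutes, so the firm uses whichever has the lower cost per unit of output.
Cost per unit of output via L is w/2 = 10; via K it is r/3 = 38/3. L is cheaper.
Producing Q = 191 with L alone: L = 95.5, K = 0.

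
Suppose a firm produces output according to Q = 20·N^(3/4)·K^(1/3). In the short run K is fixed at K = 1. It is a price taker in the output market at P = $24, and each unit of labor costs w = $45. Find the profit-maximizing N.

N* = 4096

With K = 1, MP_N = (3/4)·20·N^(-1/4)·1^(1/3) = 15·N^(-1/4).
Profit maximization for a price taker requires P·MP_N = w: 24·15·N^(-1/4) = 45.
So N^(-1/4) = 0.125, which gives N = 4096.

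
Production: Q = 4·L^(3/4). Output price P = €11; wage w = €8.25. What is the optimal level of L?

L* = 256

MP_L = (3/4)·4·L^(-1/4) = 3·L^(-1/4).
Profit maximization for a price taker requires P·MP_L = w: 11·3·L^(-1/4) = 8.25.
So L^(-1/4) = 0.25, which gives L = 256.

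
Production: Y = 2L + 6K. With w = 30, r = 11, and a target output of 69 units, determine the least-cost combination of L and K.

The inputs are perfect substitutes, so the firm uses whichever has the lower cost per unit of output.
Cost per unit of output via L is w/2 = 15; via K it is r/6 = 11/6. K is cheaper.
Producing Y = 69 with K alone: L = 0, K = 11.5.

L* = 0, K* = 11.5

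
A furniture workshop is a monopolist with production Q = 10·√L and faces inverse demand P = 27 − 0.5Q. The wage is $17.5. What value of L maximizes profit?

L* = 4

Marginal revenue from the inverse demand is MR = 27 − Q.
The marginal product is MP_L = 5·L^(-1/2).
A monopolist hires until marginal revenue product equals the wage: MR·MP_L = w.
At L, Q = 10·√L. Substituting and solving: (27 − 10·√L)·5·L^(-1/2) = 17.5 gives L = 4.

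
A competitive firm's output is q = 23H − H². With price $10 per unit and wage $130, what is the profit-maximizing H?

H* = 5

The marginal product of H is MP_H = 23 − 2H.
A price-taking firm hires until the value of the marginal product equals the wage: P·MP_H = w, so 10·(23 − 2H) = 130.
Then 23 − 2H = 13, giving H = 5.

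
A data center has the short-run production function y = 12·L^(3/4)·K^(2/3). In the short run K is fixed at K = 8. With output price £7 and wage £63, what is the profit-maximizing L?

With K = 8, MP_L = (3/4)·12·L^(-1/4)·8^(2/3) = 36·L^(-1/4).
Profit maximization for a price taker requires P·MP_L = w: 7·36·L^(-1/4) = 63.
So L^(-1/4) = 0.25, which gives L = 256.

L* = 256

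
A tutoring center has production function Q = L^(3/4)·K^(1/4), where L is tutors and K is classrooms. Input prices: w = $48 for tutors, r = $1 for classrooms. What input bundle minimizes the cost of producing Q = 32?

L* = 16, K* = 256

Cost minimization requires the marginal rate of technical substitution to equal the input-price ratio: MP_L/MP_K = w/r.
Here MP_L/MP_K = (3/4)·(K/L)/(1/4) = 3·(K/L). Setting this equal to 48/1 = 48 gives K = 16L.
Substituting into Q = 32: L^(3/4)·(16L)^(1/4) = 32.
Solving, L = 16 and K = 256.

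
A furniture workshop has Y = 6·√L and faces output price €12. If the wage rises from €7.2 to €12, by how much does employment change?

From P·MP_L = w with MP_L = 3·L^(-1/2), the labor demand is L(w) = (36/w)^(2).
At w = 7.2: L = 25. At w = 12: L = 9.
ΔL = 9 − 25 = -16.

ΔL = -16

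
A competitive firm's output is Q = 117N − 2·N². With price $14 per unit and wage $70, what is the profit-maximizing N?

The marginal product of N is MP_N = 117 − 4N.
A price-taking firm hires until the value of the marginal product equals the wage: P·MP_N = w, so 14·(117 − 4N) = 70.
Then 117 − 4N = 5, giving N = 28.

N* = 28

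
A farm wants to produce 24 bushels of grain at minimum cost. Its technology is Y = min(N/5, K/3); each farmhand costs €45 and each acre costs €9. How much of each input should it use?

N* = 120, K* = 72

With a fixed-proportions technology, the cost-minimizing bundle uses no slack in either input: N/5 = K/3 = Y.
So N = 5·24 = 120 and K = 3·24 = 72.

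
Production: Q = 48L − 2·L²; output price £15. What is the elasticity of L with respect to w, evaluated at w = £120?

ε = -0.2

From P·MP_L = w with MP_L = 48 − 4L, labor demand is L(w) = (48 − w/15)/4.
dL/dw = −1/(60) = -1/60.
At w = 120, L = 10, so ε = (dL/dw)·(w/L) = (-1/60)·(120/10) = -0.2.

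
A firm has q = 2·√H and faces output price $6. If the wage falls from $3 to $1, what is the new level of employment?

H* = 36

From P·MP_H = w with MP_H = H^(-1/2), the labor demand is H(w) = (6/w)^(2).
At w = 3: H = 4. At w = 1: H = 36.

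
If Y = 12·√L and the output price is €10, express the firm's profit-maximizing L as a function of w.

L(w) = 3600/w²

MP_L = (1/2)·12·L^(-1/2) = 6·L^(-1/2).
Setting P·MP_L = w: 60·L^(-1/2) = w.
Solving for L: L^(-1/2) = w/60, so L = (60/w)^(2).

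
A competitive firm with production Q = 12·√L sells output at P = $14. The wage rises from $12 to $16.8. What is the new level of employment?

L* = 25

From P·MP_L = w with MP_L = 6·L^(-1/2), the labor demand is L(w) = (84/w)^(2).
At w = 12: L = 49. At w = 16.8: L = 25.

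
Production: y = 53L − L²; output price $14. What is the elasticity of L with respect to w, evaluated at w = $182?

ε = -0.325

From P·MP_L = w with MP_L = 53 − 2L, labor demand is L(w) = (53 − w/14)/2.
dL/dw = −1/(28) = -1/28.
At w = 182, L = 20, so ε = (dL/dw)·(w/L) = (-1/28)·(182/20) = -0.325.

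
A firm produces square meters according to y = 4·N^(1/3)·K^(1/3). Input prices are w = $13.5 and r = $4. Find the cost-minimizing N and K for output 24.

Cost minimization requires the marginal rate of technical substitution to equal the input-price ratio: MP_N/MP_K = w/r.
Here MP_N/MP_K = (1/3)·(K/N)/(1/3) = (K/N). Setting this equal to 13.5/4 = 3.375 gives K = 3.375N.
Substituting into y = 24: 4·N^(1/3)·(3.375N)^(1/3) = 24.
Solving, N = 8 and K = 27.

N* = 8, K* = 27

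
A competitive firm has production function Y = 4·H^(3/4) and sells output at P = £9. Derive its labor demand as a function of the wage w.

H(w) = 531441/w^(4)

MP_H = (3/4)·4·H^(-1/4) = 3·H^(-1/4).
Setting P·MP_H = w: 27·H^(-1/4) = w.
Solving for H: H^(-1/4) = w/27, so H = (27/w)^(4).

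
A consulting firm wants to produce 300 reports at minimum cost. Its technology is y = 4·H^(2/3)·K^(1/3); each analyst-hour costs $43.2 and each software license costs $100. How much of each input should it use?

H* = 125, K* = 27

Cost minimization requires the marginal rate of technical substitution to equal the input-price ratio: MP_H/MP_K = w/r.
Here MP_H/MP_K = (2/3)·(K/H)/(1/3) = 2·(K/H). Setting this equal to 43.2/100 = 0.432 gives K = 0.216H.
Substituting into y = 300: 4·H^(2/3)·(0.216H)^(1/3) = 300.
Solving, H = 125 and K = 27.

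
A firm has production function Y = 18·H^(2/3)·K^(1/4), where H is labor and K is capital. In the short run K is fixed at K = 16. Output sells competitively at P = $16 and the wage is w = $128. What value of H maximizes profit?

H* = 27

With K = 16, MP_H = (2/3)·18·H^(-1/3)·16^(1/4) = 24·H^(-1/3).
Profit maximization for a price taker requires P·MP_H = w: 16·24·H^(-1/3) = 128.
So H^(-1/3) = 1/3, which gives H = 27.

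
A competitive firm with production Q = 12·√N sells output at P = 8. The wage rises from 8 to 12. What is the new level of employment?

From P·MP_N = w with MP_N = 6·N^(-1/2), the labor demand is N(w) = (48/w)^(2).
At w = 8: N = 36. At w = 12: N = 16.

N* = 16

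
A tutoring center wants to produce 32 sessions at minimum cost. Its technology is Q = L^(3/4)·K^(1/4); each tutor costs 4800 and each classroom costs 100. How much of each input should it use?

L* = 16, K* = 256

Cost minimization requires the marginal rate of technical substitution to equal the input-price ratio: MP_L/MP_K = w/r.
Here MP_L/MP_K = (3/4)·(K/L)/(1/4) = 3·(K/L). Setting this equal to 4800/100 = 48 gives K = 16L.
Substituting into Q = 32: L^(3/4)·(16L)^(1/4) = 32.
Solving, L = 16 and K = 256.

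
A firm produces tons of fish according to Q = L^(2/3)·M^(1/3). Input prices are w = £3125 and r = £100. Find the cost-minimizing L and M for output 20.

Cost minimization requires the marginal rate of technical substitution to equal the input-price ratio: MP_L/MP_M = w/r.
Here MP_L/MP_M = (2/3)·(M/L)/(1/3) = 2·(M/L). Setting this equal to 3125/100 = 31.25 gives M = 15.625L.
Substituting into Q = 20: L^(2/3)·(15.625L)^(1/3) = 20.
Solving, L = 8 and M = 125.

L* = 8, M* = 125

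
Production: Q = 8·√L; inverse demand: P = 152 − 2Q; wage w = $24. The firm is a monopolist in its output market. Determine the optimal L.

L* = 16

Marginal revenue from the inverse demand is MR = 152 − 4Q.
The marginal product is MP_L = 4·L^(-1/2).
A monopolist hires until marginal revenue product equals the wage: MR·MP_L = w.
At L, Q = 8·√L. Substituting and solving: (152 − 32·√L)·4·L^(-1/2) = 24 gives L = 16.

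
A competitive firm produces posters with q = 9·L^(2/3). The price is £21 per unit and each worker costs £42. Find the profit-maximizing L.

MP_L = (2/3)·9·L^(-1/3) = 6·L^(-1/3).
Profit maximization for a price taker requires P·MP_L = w: 21·6·L^(-1/3) = 42.
So L^(-1/3) = 1/3, which gives L = 27.

L* = 27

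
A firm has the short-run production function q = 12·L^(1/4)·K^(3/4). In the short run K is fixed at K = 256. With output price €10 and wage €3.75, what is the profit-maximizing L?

L* = 4096

With K = 256, MP_L = (1/4)·12·L^(-3/4)·256^(3/4) = 192·L^(-3/4).
Profit maximization for a price taker requires P·MP_L = w: 10·192·L^(-3/4) = 3.75.
So L^(-3/4) = 0.001953125, which gives L = 4096.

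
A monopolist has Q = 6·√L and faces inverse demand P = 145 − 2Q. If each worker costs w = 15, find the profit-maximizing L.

L* = 25

Marginal revenue from the inverse demand is MR = 145 − 4Q.
The marginal product is MP_L = 3·L^(-1/2).
A monopolist hires until marginal revenue product equals the wage: MR·MP_L = w.
At L, Q = 6·√L. Substituting and solving: (145 − 24·√L)·3·L^(-1/2) = 15 gives L = 25.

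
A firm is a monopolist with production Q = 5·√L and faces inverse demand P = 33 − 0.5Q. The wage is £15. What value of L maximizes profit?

Marginal revenue from the inverse demand is MR = 33 − Q.
The marginal product is MP_L = 2.5·L^(-1/2).
A monopolist hires until marginal revenue product equals the wage: MR·MP_L = w.
At L, Q = 5·√L. Substituting and solving: (33 − 5·√L)·2.5·L^(-1/2) = 15 gives L = 9.

L* = 9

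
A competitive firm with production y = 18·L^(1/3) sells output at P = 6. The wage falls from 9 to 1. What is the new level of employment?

L* = 216

From P·MP_L = w with MP_L = 6·L^(-2/3), the labor demand is L(w) = (36/w)^(3/2).
At w = 9: L = 8. At w = 1: L = 216.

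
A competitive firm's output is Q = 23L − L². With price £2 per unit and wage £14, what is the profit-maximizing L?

The marginal product of L is MP_L = 23 − 2L.
A price-taking firm hires until the value of the marginal product equals the wage: P·MP_L = w, so 2·(23 − 2L) = 14.
Then 23 − 2L = 7, giving L = 8.

L* = 8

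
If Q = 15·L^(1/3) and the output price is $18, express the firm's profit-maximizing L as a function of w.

MP_L = (1/3)·15·L^(-2/3) = 5·L^(-2/3).
Setting P·MP_L = w: 90·L^(-2/3) = w.
Solving for L: L^(-2/3) = w/90, so L = (90/w)^(3/2).

L(w) = (90/w)^(3/2)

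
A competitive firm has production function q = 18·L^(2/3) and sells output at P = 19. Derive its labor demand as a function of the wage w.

L(w) = (228/w)^(3)

MP_L = (2/3)·18·L^(-1/3) = 12·L^(-1/3).
Setting P·MP_L = w: 228·L^(-1/3) = w.
Solving for L: L^(-1/3) = w/228, so L = (228/w)^(3).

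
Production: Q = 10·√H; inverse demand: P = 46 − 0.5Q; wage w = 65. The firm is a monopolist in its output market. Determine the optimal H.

Marginal revenue from the inverse demand is MR = 46 − Q.
The marginal product is MP_H = 5·H^(-1/2).
A monopolist hires until marginal revenue product equals the wage: MR·MP_H = w.
At H, Q = 10·√H. Substituting and solving: (46 − 10·√H)·5·H^(-1/2) = 65 gives H = 4.

H* = 4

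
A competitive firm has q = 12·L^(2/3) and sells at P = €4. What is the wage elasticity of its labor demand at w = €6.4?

ε = -3

MP_L = (2/3)·12·L^(-1/3), so P·MP_L = w gives 32·L^(-1/3) = w.
Solving, L(w) = (32/w)^(3). This is a constant-elasticity form: L ∝ w^(−3), so ε = −3.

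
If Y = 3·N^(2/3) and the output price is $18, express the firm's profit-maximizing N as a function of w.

MP_N = (2/3)·3·N^(-1/3) = 2·N^(-1/3).
Setting P·MP_N = w: 36·N^(-1/3) = w.
Solving for N: N^(-1/3) = w/36, so N = (36/w)^(3).

N(w) = 46656/w³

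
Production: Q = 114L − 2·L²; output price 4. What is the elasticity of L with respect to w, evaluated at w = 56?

ε = -0.14

From P·MP_L = w with MP_L = 114 − 4L, labor demand is L(w) = (114 − w/4)/4.
dL/dw = −1/(16) = -0.0625.
At w = 56, L = 25, so ε = (dL/dw)·(w/L) = (-0.0625)·(56/25) = -0.14.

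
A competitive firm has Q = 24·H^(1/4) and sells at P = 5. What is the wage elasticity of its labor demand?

ε = -4/3

MP_H = (1/4)·24·H^(-3/4), so P·MP_H = w gives 30·H^(-3/4) = w.
Solving, H(w) = (30/w)^(4/3). This is a constant-elasticity form: H ∝ w^(−4/3), so ε = −4/3.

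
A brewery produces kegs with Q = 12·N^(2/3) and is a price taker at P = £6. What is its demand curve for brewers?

N(w) = 110592/w³

MP_N = (2/3)·12·N^(-1/3) = 8·N^(-1/3).
Setting P·MP_N = w: 48·N^(-1/3) = w.
Solving for N: N^(-1/3) = w/48, so N = (48/w)^(3).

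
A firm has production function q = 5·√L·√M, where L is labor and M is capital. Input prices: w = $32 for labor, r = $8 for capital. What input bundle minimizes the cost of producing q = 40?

L* = 4, M* = 16

Cost minimization requires the marginal rate of technical substitution to equal the input-price ratio: MP_L/MP_M = w/r.
Here MP_L/MP_M = (1/2)·(M/L)/(1/2) = (M/L). Setting this equal to 32/8 = 4 gives M = 4L.
Substituting into q = 40: 5·L^(1/2)·(4L)^(1/2) = 40.
Solving, L = 4 and M = 16.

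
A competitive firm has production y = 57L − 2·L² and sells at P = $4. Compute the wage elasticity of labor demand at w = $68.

From P·MP_L = w with MP_L = 57 − 4L, labor demand is L(w) = (57 − w/4)/4.
dL/dw = −1/(16) = -0.0625.
At w = 68, L = 10, so ε = (dL/dw)·(w/L) = (-0.0625)·(68/10) = -0.425.

ε = -0.425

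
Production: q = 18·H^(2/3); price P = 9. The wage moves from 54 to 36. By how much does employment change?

ΔH = 19

From P·MP_H = w with MP_H = 12·H^(-1/3), the labor demand is H(w) = (108/w)^(3).
At w = 54: H = 8. At w = 36: H = 27.
ΔH = 27 − 8 = 19.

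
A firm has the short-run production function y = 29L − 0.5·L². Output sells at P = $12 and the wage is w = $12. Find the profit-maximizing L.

The marginal product of L is MP_L = 29 − L.
A price-taking firm hires until the value of the marginal product equals the wage: P·MP_L = w, so 12·(29 − L) = 12.
Then 29 − L = 1, giving L = 28.

L* = 28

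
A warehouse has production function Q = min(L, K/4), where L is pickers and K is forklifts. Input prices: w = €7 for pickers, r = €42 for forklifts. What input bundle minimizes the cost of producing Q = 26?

L* = 26, K* = 104

With a fixed-proportions technology, the cost-minimizing bundle uses no slack in either input: L = K/4 = Q.
So L = 26 and K = 4·26 = 104.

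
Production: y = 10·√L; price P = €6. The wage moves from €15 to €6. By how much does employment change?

From P·MP_L = w with MP_L = 5·L^(-1/2), the labor demand is L(w) = (30/w)^(2).
At w = 15: L = 4. At w = 6: L = 25.
ΔL = 25 − 4 = 21.

ΔL = 21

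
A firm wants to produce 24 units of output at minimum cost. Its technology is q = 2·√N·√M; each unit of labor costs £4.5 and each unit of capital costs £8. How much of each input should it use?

N* = 16, M* = 9

Cost minimization requires the marginal rate of technical substitution to equal the input-price ratio: MP_N/MP_M = w/r.
Here MP_N/MP_M = (1/2)·(M/N)/(1/2) = (M/N). Setting this equal to 4.5/8 = 0.5625 gives M = 0.5625N.
Substituting into q = 24: 2·N^(1/2)·(0.5625N)^(1/2) = 24.
Solving, N = 16 and M = 9.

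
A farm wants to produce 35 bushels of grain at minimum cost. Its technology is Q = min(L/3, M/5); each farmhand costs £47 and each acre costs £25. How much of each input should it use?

With a fixed-proportions technology, the cost-minimizing bundle uses no slack in either input: L/3 = M/5 = Q.
So L = 3·35 = 105 and M = 5·35 = 175.

L* = 105, M* = 175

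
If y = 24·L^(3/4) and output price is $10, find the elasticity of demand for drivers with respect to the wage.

ε = -4

MP_L = (3/4)·24·L^(-1/4), so P·MP_L = w gives 180·L^(-1/4) = w.
Solving, L(w) = (180/w)^(4). This is a constant-elasticity form: L ∝ w^(−4), so ε = −4.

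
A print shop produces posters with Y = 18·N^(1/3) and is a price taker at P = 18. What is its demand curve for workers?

MP_N = (1/3)·18·N^(-2/3) = 6·N^(-2/3).
Setting P·MP_N = w: 108·N^(-2/3) = w.
Solving for N: N^(-2/3) = w/108, so N = (108/w)^(3/2).

N(w) = (108/w)^(3/2)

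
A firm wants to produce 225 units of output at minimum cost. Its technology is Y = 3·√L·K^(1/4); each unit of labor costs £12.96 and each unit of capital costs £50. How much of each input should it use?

Cost minimization requires the marginal rate of technical substitution to equal the input-price ratio: MP_L/MP_K = w/r.
Here MP_L/MP_K = (1/2)·(K/L)/(1/4) = 2·(K/L). Setting this equal to 12.96/50 = 0.2592 gives K = 0.1296L.
Substituting into Y = 225: 3·L^(1/2)·(0.1296L)^(1/4) = 225.
Solving, L = 625 and K = 81.

L* = 625, K* = 81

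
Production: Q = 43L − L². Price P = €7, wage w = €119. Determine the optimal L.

L* = 13

The marginal product of L is MP_L = 43 − 2L.
A price-taking firm hires until the value of the marginal product equals the wage: P·MP_L = w, so 7·(43 − 2L) = 119.
Then 43 − 2L = 17, giving L = 13.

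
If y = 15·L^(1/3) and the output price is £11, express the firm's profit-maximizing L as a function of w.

MP_L = (1/3)·15·L^(-2/3) = 5·L^(-2/3).
Setting P·MP_L = w: 55·L^(-2/3) = w.
Solving for L: L^(-2/3) = w/55, so L = (55/w)^(3/2).

L(w) = (55/w)^(3/2)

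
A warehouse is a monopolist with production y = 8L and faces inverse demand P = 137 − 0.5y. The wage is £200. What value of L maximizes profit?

Marginal revenue from the inverse demand is MR = 137 − y.
The marginal product is MP_L = 8.
A monopolist hires until marginal revenue product equals the wage: MR·MP_L = w.
(137 − 8L)·8 = 200, so L = 14.

L* = 14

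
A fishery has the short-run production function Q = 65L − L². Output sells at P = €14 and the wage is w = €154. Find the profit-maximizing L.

The marginal product of L is MP_L = 65 − 2L.
A price-taking firm hires until the value of the marginal product equals the wage: P·MP_L = w, so 14·(65 − 2L) = 154.
Then 65 − 2L = 11, giving L = 27.

L* = 27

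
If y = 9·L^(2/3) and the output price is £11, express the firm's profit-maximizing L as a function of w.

MP_L = (2/3)·9·L^(-1/3) = 6·L^(-1/3).
Setting P·MP_L = w: 66·L^(-1/3) = w.
Solving for L: L^(-1/3) = w/66, so L = (66/w)^(3).

L(w) = 287496/w³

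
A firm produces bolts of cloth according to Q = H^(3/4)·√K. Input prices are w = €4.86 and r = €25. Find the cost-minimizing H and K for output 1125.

Cost minimization requires the marginal rate of technical substitution to equal the input-price ratio: MP_H/MP_K = w/r.
Here MP_H/MP_K = (3/4)·(K/H)/(1/2) = 1.5·(K/H). Setting this equal to 4.86/25 = 0.1944 gives K = 0.1296H.
Substituting into Q = 1125: H^(3/4)·(0.1296H)^(1/2) = 1125.
Solving, H = 625 and K = 81.

H* = 625, K* = 81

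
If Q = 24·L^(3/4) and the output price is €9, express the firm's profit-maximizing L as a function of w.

MP_L = (3/4)·24·L^(-1/4) = 18·L^(-1/4).
Setting P·MP_L = w: 162·L^(-1/4) = w.
Solving for L: L^(-1/4) = w/162, so L = (162/w)^(4).

L(w) = (162/w)^(4)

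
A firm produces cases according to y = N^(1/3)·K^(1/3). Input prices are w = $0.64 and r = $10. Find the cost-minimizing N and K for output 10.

N* = 125, K* = 8

Cost minimization requires the marginal rate of technical substitution to equal the input-price ratio: MP_N/MP_K = w/r.
Here MP_N/MP_K = (1/3)·(K/N)/(1/3) = (K/N). Setting this equal to 0.64/10 = 0.064 gives K = 0.064N.
Substituting into y = 10: N^(1/3)·(0.064N)^(1/3) = 10.
Solving, N = 125 and K = 8.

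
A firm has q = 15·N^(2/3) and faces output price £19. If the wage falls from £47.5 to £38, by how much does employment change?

From P·MP_N = w with MP_N = 10·N^(-1/3), the labor demand is N(w) = (190/w)^(3).
At w = 47.5: N = 64. At w = 38: N = 125.
ΔN = 125 − 64 = 61.

ΔN = 61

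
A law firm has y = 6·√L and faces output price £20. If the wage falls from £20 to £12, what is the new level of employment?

L* = 25

From P·MP_L = w with MP_L = 3·L^(-1/2), the labor demand is L(w) = (60/w)^(2).
At w = 20: L = 9. At w = 12: L = 25.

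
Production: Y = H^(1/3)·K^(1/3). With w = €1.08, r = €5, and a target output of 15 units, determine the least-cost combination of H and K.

H* = 125, K* = 27

Cost minimization requires the marginal rate of technical substitution to equal the input-price ratio: MP_H/MP_K = w/r.
Here MP_H/MP_K = (1/3)·(K/H)/(1/3) = (K/H). Setting this equal to 1.08/5 = 0.216 gives K = 0.216H.
Substituting into Y = 15: H^(1/3)·(0.216H)^(1/3) = 15.
Solving, H = 125 and K = 27.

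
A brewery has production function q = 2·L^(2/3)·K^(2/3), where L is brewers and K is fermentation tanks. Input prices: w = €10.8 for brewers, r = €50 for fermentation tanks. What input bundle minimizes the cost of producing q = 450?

Cost minimization requires the marginal rate of technical substitution to equal the input-price ratio: MP_L/MP_K = w/r.
Here MP_L/MP_K = (2/3)·(K/L)/(2/3) = (K/L). Setting this equal to 10.8/50 = 0.216 gives K = 0.216L.
Substituting into q = 450: 2·L^(2/3)·(0.216L)^(2/3) = 450.
Solving, L = 125 and K = 27.

L* = 125, K* = 27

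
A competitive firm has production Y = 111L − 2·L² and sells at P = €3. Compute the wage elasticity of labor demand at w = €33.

ε = -0.11

From P·MP_L = w with MP_L = 111 − 4L, labor demand is L(w) = (111 − w/3)/4.
dL/dw = −1/(12) = -1/12.
At w = 33, L = 25, so ε = (dL/dw)·(w/L) = (-1/12)·(33/25) = -0.11.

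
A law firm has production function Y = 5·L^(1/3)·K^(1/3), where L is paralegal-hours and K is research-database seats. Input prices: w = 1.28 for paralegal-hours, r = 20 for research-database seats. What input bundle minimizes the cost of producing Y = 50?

L* = 125, K* = 8

Cost minimization requires the marginal rate of technical substitution to equal the input-price ratio: MP_L/MP_K = w/r.
Here MP_L/MP_K = (1/3)·(K/L)/(1/3) = (K/L). Setting this equal to 1.28/20 = 0.064 gives K = 0.064L.
Substituting into Y = 50: 5·L^(1/3)·(0.064L)^(1/3) = 50.
Solving, L = 125 and K = 8.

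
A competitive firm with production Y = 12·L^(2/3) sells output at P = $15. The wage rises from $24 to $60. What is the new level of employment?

From P·MP_L = w with MP_L = 8·L^(-1/3), the labor demand is L(w) = (120/w)^(3).
At w = 24: L = 125. At w = 60: L = 8.

L* = 8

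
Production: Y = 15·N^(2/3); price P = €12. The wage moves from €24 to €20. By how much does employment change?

ΔN = 91

From P·MP_N = w with MP_N = 10·N^(-1/3), the labor demand is N(w) = (120/w)^(3).
At w = 24: N = 125. At w = 20: N = 216.
ΔN = 216 − 125 = 91.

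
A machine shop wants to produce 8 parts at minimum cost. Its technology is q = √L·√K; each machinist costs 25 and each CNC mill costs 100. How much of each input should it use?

L* = 16, K* = 4

Cost minimization requires the marginal rate of technical substitution to equal the input-price ratio: MP_L/MP_K = w/r.
Here MP_L/MP_K = (1/2)·(K/L)/(1/2) = (K/L). Setting this equal to 25/100 = 0.25 gives K = 0.25L.
Substituting into q = 8: L^(1/2)·(0.25L)^(1/2) = 8.
Solving, L = 16 and K = 4.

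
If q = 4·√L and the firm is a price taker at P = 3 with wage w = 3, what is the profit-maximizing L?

MP_L = (1/2)·4·L^(-1/2) = 2·L^(-1/2).
Profit maximization for a price taker requires P·MP_L = w: 3·2·L^(-1/2) = 3.
So L^(-1/2) = 0.5, which gives L = 4.

L* = 4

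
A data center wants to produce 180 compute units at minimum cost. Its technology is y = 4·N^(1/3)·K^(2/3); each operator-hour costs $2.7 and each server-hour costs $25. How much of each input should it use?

Cost minimization requires the marginal rate of technical substitution to equal the input-price ratio: MP_N/MP_K = w/r.
Here MP_N/MP_K = (1/3)·(K/N)/(2/3) = 0.5·(K/N). Setting this equal to 2.7/25 = 0.108 gives K = 0.216N.
Substituting into y = 180: 4·N^(1/3)·(0.216N)^(2/3) = 180.
Solving, N = 125 and K = 27.

N* = 125, K* = 27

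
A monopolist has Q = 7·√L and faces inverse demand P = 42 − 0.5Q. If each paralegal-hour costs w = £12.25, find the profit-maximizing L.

L* = 16

Marginal revenue from the inverse demand is MR = 42 − Q.
The marginal product is MP_L = 3.5·L^(-1/2).
A monopolist hires until marginal revenue product equals the wage: MR·MP_L = w.
At L, Q = 7·√L. Substituting and solving: (42 − 7·√L)·3.5·L^(-1/2) = 12.25 gives L = 16.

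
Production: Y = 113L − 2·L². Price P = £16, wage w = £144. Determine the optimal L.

The marginal product of L is MP_L = 113 − 4L.
A price-taking firm hires until the value of the marginal product equals the wage: P·MP_L = w, so 16·(113 − 4L) = 144.
Then 113 − 4L = 9, giving L = 26.

L* = 26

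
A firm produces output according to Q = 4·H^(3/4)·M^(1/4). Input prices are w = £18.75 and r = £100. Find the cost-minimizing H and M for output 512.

H* = 256, M* = 16

Cost minimization requires the marginal rate of technical substitution to equal the input-price ratio: MP_H/MP_M = w/r.
Here MP_H/MP_M = (3/4)·(M/H)/(1/4) = 3·(M/H). Setting this equal to 18.75/100 = 0.1875 gives M = 0.0625H.
Substituting into Q = 512: 4·H^(3/4)·(0.0625H)^(1/4) = 512.
Solving, H = 256 and M = 16.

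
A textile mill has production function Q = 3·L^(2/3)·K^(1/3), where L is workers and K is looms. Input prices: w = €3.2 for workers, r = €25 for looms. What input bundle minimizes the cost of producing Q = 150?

L* = 125, K* = 8

Cost minimization requires the marginal rate of technical substitution to equal the input-price ratio: MP_L/MP_K = w/r.
Here MP_L/MP_K = (2/3)·(K/L)/(1/3) = 2·(K/L). Setting this equal to 3.2/25 = 0.128 gives K = 0.064L.
Substituting into Q = 150: 3·L^(2/3)·(0.064L)^(1/3) = 150.
Solving, L = 125 and K = 8.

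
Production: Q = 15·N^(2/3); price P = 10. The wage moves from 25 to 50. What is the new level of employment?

N* = 8

From P·MP_N = w with MP_N = 10·N^(-1/3), the labor demand is N(w) = (100/w)^(3).
At w = 25: N = 64. At w = 50: N = 8.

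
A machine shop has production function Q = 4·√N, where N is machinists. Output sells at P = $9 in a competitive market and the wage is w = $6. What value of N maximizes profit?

MP_N = (1/2)·4·N^(-1/2) = 2·N^(-1/2).
Profit maximization for a price taker requires P·MP_N = w: 9·2·N^(-1/2) = 6.
So N^(-1/2) = 1/3, which gives N = 9.

N* = 9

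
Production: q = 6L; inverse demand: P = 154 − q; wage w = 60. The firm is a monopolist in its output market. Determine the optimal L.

L* = 12

Marginal revenue from the inverse demand is MR = 154 − 2q.
The marginal product is MP_L = 6.
A monopolist hires until marginal revenue product equals the wage: MR·MP_L = w.
(154 − 12L)·6 = 60, so L = 12.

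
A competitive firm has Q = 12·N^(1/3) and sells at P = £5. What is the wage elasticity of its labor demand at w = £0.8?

ε = -1.5

MP_N = (1/3)·12·N^(-2/3), so P·MP_N = w gives 20·N^(-2/3) = w.
Solving, N(w) = (20/w)^(3/2). This is a constant-elasticity form: N ∝ w^(−3/2), so ε = −3/2.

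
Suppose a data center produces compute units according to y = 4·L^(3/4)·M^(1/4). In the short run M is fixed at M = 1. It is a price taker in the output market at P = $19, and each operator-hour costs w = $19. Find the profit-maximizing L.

L* = 81

With M = 1, MP_L = (3/4)·4·L^(-1/4)·1^(1/4) = 3·L^(-1/4).
Profit maximization for a price taker requires P·MP_L = w: 19·3·L^(-1/4) = 19.
So L^(-1/4) = 1/3, which gives L = 81.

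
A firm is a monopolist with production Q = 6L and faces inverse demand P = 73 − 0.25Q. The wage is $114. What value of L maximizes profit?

L* = 18

Marginal revenue from the inverse demand is MR = 73 − 0.5Q.
The marginal product is MP_L = 6.
A monopolist hires until marginal revenue product equals the wage: MR·MP_L = w.
(73 − 3L)·6 = 114, so L = 18.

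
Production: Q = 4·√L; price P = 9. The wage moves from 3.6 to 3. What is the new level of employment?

From P·MP_L = w with MP_L = 2·L^(-1/2), the labor demand is L(w) = (18/w)^(2).
At w = 3.6: L = 25. At w = 3: L = 36.

L* = 36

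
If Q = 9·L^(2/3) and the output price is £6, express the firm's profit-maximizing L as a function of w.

MP_L = (2/3)·9·L^(-1/3) = 6·L^(-1/3).
Setting P·MP_L = w: 36·L^(-1/3) = w.
Solving for L: L^(-1/3) = w/36, so L = (36/w)^(3).

L(w) = 46656/w³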